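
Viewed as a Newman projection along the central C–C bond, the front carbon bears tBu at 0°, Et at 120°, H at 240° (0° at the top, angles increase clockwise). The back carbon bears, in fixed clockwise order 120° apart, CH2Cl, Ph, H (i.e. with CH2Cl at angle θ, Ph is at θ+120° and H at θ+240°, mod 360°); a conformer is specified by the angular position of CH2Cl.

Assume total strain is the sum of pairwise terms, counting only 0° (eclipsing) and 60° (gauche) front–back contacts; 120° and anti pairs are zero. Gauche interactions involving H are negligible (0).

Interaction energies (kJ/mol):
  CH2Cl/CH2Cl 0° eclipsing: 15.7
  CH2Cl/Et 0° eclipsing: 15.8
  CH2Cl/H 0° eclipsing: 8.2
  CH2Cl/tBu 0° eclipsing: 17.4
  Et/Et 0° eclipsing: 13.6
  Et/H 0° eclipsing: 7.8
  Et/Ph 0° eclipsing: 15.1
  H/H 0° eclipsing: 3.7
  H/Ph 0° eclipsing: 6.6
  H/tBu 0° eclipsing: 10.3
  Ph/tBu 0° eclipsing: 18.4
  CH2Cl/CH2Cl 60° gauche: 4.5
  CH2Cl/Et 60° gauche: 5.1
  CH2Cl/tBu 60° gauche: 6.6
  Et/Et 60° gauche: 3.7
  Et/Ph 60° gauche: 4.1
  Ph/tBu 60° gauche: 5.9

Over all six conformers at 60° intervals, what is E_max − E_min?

25.2 kJ/mol

CH2Cl at 0° is eclipsed. tBu at 0° is eclipsed with CH2Cl at 0° (17.4); Et at 120° is eclipsed with Ph at 120° (15.1); H at 240° is eclipsed with H at 240° (3.7). Total 36.2 kJ/mol.
CH2Cl at 60° is staggered. tBu at 0° is gauche with CH2Cl at 60° (6.6); Et at 120° is gauche with CH2Cl at 60° (5.1); Et at 120° is gauche with Ph at 180° (4.1). Total 15.8 kJ/mol.
CH2Cl at 120° is eclipsed. tBu at 0° is eclipsed with H at 0° (10.3); Et at 120° is eclipsed with CH2Cl at 120° (15.8); H at 240° is eclipsed with Ph at 240° (6.6). Total 32.7 kJ/mol.
CH2Cl at 180° is staggered. tBu at 0° is gauche with Ph at 300° (5.9); Et at 120° is gauche with CH2Cl at 180° (5.1). Total 11.0 kJ/mol.
CH2Cl at 240° is eclipsed. tBu at 0° is eclipsed with Ph at 0° (18.4); Et at 120° is eclipsed with H at 120° (7.8); H at 240° is eclipsed with CH2Cl at 240° (8.2). Total 34.4 kJ/mol.
CH2Cl at 300° is staggered. tBu at 0° is gauche with CH2Cl at 300° (6.6); tBu at 0° is gauche with Ph at 60° (5.9); Et at 120° is gauche with Ph at 60° (4.1). Total 16.6 kJ/mol.
Max at 0° (36.2 kJ/mol), min at 180° (11.0 kJ/mol); barrier = 25.2 kJ/mol.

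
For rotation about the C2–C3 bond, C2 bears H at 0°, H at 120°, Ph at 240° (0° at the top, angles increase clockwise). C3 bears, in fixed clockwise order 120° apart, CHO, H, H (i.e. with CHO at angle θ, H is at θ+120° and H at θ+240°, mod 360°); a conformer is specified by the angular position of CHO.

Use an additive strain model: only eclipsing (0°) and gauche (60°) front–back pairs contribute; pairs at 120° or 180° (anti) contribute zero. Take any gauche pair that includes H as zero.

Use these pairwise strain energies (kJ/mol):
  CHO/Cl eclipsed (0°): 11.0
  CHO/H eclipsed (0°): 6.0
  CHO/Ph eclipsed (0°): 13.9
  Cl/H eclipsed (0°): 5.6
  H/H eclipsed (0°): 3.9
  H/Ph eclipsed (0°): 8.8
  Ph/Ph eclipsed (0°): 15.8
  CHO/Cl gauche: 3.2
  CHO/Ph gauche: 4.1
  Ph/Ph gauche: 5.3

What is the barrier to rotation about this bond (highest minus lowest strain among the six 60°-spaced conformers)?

CHO at 0° (eclipsed): H(0°)/CHO(0°) eclipsed 6.0; H(120°)/H(120°) eclipsed 3.9; Ph(240°)/H(240°) eclipsed 8.8 → 18.7 kJ/mol.
CHO at 60° (staggered): no non-H gauche contacts → 0.0 kJ/mol.
CHO at 120° (eclipsed): H(0°)/H(0°) eclipsed 3.9; H(120°)/CHO(120°) eclipsed 6.0; Ph(240°)/H(240°) eclipsed 8.8 → 18.7 kJ/mol.
CHO at 180° (staggered): Ph(240°)/CHO(180°) gauche 4.1 → 4.1 kJ/mol.
CHO at 240° (eclipsed): H(0°)/H(0°) eclipsed 3.9; H(120°)/H(120°) eclipsed 3.9; Ph(240°)/CHO(240°) eclipsed 13.9 → 21.7 kJ/mol.
CHO at 300° (staggered): Ph(240°)/CHO(300°) gauche 4.1 → 4.1 kJ/mol.
Max at 240° (21.7 kJ/mol), min at 60° (0.0 kJ/mol); barrier = 21.7 kJ/mol.

21.7 kJ/mol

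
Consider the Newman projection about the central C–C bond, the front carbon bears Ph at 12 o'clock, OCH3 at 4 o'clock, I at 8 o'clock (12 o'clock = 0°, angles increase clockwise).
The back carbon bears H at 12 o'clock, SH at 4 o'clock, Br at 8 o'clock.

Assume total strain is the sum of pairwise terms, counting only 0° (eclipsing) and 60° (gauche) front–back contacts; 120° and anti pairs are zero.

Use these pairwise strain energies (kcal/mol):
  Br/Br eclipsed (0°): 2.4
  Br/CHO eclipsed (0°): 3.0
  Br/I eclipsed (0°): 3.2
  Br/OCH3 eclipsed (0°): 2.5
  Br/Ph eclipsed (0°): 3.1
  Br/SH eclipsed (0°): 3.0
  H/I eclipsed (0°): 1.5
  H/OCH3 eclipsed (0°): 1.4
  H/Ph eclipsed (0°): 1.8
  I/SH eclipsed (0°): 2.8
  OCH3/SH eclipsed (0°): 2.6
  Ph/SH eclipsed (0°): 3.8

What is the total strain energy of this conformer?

7.6 kcal/mol

This conformer is eclipsed. Ph at 0° is eclipsed with H at 0° (1.8); OCH3 at 120° is eclipsed with SH at 120° (2.6); I at 240° is eclipsed with Br at 240° (3.2). Total 7.6 kcal/mol.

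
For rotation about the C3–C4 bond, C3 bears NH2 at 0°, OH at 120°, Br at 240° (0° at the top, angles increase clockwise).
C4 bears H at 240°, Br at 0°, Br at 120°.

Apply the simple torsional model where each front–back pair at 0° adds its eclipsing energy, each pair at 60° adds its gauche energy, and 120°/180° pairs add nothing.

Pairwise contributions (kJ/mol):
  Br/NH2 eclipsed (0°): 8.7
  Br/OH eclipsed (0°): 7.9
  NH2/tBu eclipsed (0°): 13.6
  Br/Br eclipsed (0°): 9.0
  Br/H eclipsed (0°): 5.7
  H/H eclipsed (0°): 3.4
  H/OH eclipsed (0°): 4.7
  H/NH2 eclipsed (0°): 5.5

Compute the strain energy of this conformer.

22.3 kJ/mol

This conformer (eclipsed): NH2–Br eclipsed, OH–Br eclipsed, Br–H eclipsed; 8.7 + 7.9 + 5.7 = 22.3 kJ/mol.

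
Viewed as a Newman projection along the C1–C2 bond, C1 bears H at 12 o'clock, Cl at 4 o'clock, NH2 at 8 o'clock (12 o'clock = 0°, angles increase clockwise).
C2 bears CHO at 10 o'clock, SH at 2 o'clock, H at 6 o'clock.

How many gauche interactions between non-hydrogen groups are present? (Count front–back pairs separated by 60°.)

2

Non-H gauche pairs: Cl(120°)/SH(60°); NH2(240°)/CHO(300°) — 2 interactions.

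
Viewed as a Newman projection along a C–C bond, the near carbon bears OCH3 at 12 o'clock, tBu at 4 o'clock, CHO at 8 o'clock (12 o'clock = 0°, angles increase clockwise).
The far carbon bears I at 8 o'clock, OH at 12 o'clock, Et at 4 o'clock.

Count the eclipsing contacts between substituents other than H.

Non-H eclipsing pairs: OCH3(0°)/OH(0°); tBu(120°)/Et(120°); CHO(240°)/I(240°) — 3 interactions.

3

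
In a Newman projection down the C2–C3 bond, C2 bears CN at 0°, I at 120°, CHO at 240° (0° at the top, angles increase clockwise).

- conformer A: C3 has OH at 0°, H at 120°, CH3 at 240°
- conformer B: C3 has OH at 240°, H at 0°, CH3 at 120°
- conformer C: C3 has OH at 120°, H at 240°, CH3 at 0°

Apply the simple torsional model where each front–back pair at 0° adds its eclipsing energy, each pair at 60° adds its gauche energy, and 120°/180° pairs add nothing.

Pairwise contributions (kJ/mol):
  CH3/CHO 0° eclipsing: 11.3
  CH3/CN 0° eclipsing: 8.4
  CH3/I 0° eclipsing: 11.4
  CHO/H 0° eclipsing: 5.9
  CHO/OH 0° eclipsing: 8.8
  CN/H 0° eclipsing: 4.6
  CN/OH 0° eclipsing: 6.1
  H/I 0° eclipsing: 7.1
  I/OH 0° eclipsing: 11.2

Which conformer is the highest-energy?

A (eclipsed): CN–OH eclipsed, I–H eclipsed, CHO–CH3 eclipsed; 6.1 + 7.1 + 11.3 = 24.5 kJ/mol.
B (eclipsed): CN–H eclipsed, I–CH3 eclipsed, CHO–OH eclipsed; 4.6 + 11.4 + 8.8 = 24.8 kJ/mol.
C (eclipsed): CN–CH3 eclipsed, I–OH eclipsed, CHO–H eclipsed; 8.4 + 11.2 + 5.9 = 25.5 kJ/mol.
C has the highest total (25.5 kJ/mol).

C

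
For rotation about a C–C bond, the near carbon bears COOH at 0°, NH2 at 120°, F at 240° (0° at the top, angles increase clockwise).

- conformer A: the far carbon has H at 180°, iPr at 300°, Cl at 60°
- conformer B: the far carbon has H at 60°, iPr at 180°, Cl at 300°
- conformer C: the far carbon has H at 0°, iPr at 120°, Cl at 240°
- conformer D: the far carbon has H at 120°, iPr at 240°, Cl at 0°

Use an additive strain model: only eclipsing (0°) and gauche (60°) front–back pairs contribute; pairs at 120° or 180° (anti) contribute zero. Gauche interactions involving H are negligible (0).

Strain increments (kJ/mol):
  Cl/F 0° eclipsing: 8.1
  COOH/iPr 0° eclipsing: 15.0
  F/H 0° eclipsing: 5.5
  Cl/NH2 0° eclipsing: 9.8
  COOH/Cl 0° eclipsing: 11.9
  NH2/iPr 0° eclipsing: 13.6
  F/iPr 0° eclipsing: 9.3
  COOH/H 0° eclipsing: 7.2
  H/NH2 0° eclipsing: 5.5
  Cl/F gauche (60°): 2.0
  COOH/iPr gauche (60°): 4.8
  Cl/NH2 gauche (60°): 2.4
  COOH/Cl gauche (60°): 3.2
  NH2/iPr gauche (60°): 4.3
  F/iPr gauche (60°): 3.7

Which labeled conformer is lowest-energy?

B

A (staggered): COOH(0°)/iPr(300°) gauche 4.8; COOH(0°)/Cl(60°) gauche 3.2; NH2(120°)/Cl(60°) gauche 2.4; F(240°)/iPr(300°) gauche 3.7 → 14.1 kJ/mol.
B (staggered): COOH(0°)/Cl(300°) gauche 3.2; NH2(120°)/iPr(180°) gauche 4.3; F(240°)/iPr(180°) gauche 3.7; F(240°)/Cl(300°) gauche 2.0 → 13.2 kJ/mol.
C (eclipsed): COOH(0°)/H(0°) eclipsed 7.2; NH2(120°)/iPr(120°) eclipsed 13.6; F(240°)/Cl(240°) eclipsed 8.1 → 28.9 kJ/mol.
D (eclipsed): COOH(0°)/Cl(0°) eclipsed 11.9; NH2(120°)/H(120°) eclipsed 5.5; F(240°)/iPr(240°) eclipsed 9.3 → 26.7 kJ/mol.
B has the lowest total (13.2 kJ/mol).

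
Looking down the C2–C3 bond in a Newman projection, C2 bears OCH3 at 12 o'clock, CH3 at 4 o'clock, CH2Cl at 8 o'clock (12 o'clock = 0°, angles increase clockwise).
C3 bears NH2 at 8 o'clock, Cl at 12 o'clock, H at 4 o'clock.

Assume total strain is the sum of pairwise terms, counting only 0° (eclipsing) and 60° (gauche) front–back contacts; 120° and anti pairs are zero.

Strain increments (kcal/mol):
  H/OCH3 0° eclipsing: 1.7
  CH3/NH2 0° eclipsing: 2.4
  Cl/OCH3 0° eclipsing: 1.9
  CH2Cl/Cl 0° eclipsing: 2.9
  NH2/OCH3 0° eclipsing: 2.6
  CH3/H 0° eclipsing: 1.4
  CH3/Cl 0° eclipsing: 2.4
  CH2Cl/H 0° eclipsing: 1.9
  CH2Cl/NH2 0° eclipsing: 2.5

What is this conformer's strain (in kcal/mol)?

This conformer (eclipsed): OCH3(0°)/Cl(0°) eclipsed 1.9; CH3(120°)/H(120°) eclipsed 1.4; CH2Cl(240°)/NH2(240°) eclipsed 2.5 → 5.8 kcal/mol.

5.8 kcal/mol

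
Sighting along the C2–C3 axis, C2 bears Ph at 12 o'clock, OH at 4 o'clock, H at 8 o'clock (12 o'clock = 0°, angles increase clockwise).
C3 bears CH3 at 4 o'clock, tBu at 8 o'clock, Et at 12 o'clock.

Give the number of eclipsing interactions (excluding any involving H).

Non-H eclipsing pairs: Ph(0°)/Et(0°); OH(120°)/CH3(120°) — 2 interactions.

2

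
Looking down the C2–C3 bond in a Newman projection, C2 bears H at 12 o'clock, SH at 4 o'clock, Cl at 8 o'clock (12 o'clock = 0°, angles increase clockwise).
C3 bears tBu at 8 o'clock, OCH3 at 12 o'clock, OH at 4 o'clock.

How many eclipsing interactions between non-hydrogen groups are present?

Non-H eclipsing pairs: SH(120°)/OH(120°); Cl(240°)/tBu(240°) — 2 interactions.

2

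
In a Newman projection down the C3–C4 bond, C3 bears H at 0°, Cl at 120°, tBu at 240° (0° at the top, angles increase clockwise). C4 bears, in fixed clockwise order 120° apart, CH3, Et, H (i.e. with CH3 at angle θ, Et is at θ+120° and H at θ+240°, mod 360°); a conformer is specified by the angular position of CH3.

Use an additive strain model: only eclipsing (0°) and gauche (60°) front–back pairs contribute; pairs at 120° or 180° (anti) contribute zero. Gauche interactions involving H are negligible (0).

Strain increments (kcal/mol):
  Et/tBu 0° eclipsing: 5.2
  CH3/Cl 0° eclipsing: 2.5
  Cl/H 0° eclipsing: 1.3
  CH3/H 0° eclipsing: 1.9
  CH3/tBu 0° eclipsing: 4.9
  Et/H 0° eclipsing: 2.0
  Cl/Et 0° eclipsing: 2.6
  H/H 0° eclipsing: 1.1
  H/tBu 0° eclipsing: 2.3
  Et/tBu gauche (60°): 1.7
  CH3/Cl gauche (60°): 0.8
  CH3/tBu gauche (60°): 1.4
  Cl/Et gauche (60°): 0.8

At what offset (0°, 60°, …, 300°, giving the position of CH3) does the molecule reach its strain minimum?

300°

CH3 at 0° (eclipsed): H–CH3 eclipsed, Cl–Et eclipsed, tBu–H eclipsed; 1.9 + 2.6 + 2.3 = 6.8 kcal/mol.
CH3 at 60° (staggered): Cl–CH3 gauche, Cl–Et gauche, tBu–Et gauche; 0.8 + 0.8 + 1.7 = 3.3 kcal/mol.
CH3 at 120° (eclipsed): H–H eclipsed, Cl–CH3 eclipsed, tBu–Et eclipsed; 1.1 + 2.5 + 5.2 = 8.8 kcal/mol.
CH3 at 180° (staggered): Cl–CH3 gauche, tBu–CH3 gauche, tBu–Et gauche; 0.8 + 1.4 + 1.7 = 3.9 kcal/mol.
CH3 at 240° (eclipsed): H–Et eclipsed, Cl–H eclipsed, tBu–CH3 eclipsed; 2.0 + 1.3 + 4.9 = 8.2 kcal/mol.
CH3 at 300° (staggered): Cl–Et gauche, tBu–CH3 gauche; 0.8 + 1.4 = 2.2 kcal/mol.
The minimum (2.2 kcal/mol) occurs with CH3 at 300°.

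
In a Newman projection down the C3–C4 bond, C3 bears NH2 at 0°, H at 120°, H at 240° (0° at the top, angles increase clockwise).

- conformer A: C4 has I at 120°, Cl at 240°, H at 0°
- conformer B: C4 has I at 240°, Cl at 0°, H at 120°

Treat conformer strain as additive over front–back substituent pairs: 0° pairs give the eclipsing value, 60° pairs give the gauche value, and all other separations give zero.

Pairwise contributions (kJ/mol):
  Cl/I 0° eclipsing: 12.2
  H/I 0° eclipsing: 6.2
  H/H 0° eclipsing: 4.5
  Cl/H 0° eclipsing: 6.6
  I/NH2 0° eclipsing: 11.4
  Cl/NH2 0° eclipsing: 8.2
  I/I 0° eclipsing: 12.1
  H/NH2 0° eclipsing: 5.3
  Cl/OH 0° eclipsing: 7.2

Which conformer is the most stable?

A

A (eclipsed): NH2–H eclipsed, H–I eclipsed, H–Cl eclipsed; 5.3 + 6.2 + 6.6 = 18.1 kJ/mol.
B (eclipsed): NH2–Cl eclipsed, H–H eclipsed, H–I eclipsed; 8.2 + 4.5 + 6.2 = 18.9 kJ/mol.
A has the lowest total (18.1 kJ/mol).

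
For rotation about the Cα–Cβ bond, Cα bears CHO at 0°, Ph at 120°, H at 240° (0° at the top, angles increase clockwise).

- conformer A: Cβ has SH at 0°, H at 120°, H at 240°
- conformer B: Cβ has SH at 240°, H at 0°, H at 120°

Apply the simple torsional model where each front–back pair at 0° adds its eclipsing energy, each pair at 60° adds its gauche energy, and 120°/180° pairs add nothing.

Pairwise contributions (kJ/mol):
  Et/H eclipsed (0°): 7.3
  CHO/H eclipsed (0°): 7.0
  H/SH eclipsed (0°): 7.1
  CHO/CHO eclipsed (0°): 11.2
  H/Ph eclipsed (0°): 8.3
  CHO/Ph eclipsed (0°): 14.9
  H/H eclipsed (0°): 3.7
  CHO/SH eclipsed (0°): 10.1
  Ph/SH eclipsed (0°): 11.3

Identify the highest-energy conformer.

B

A (eclipsed): CHO–SH eclipsed, Ph–H eclipsed, H–H eclipsed; 10.1 + 8.3 + 3.7 = 22.1 kJ/mol.
B (eclipsed): CHO–H eclipsed, Ph–H eclipsed, H–SH eclipsed; 7.0 + 8.3 + 7.1 = 22.4 kJ/mol.
B has the highest total (22.4 kJ/mol).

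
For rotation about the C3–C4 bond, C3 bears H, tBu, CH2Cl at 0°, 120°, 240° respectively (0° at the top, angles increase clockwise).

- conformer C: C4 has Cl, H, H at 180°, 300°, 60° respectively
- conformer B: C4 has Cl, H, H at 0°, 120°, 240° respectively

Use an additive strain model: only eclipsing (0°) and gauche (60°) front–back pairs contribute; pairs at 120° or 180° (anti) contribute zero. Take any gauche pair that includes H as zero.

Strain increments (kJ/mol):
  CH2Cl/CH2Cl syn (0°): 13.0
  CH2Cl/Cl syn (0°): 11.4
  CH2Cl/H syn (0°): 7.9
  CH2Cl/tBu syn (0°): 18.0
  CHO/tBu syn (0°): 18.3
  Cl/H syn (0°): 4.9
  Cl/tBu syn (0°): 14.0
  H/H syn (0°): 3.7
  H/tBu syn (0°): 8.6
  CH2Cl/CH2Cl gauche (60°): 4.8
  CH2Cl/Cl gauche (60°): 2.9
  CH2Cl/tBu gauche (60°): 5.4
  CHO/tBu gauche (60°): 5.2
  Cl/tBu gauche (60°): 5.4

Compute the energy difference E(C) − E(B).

C (staggered): tBu(120°)/Cl(180°) gauche 5.4; CH2Cl(240°)/Cl(180°) gauche 2.9 → 8.3 kJ/mol.
B (eclipsed): H(0°)/Cl(0°) eclipsed 4.9; tBu(120°)/H(120°) eclipsed 8.6; CH2Cl(240°)/H(240°) eclipsed 7.9 → 21.4 kJ/mol.
E(C) − E(B) = 8.3 − 21.4 = -13.1 kJ/mol.

-13.1 kJ/mol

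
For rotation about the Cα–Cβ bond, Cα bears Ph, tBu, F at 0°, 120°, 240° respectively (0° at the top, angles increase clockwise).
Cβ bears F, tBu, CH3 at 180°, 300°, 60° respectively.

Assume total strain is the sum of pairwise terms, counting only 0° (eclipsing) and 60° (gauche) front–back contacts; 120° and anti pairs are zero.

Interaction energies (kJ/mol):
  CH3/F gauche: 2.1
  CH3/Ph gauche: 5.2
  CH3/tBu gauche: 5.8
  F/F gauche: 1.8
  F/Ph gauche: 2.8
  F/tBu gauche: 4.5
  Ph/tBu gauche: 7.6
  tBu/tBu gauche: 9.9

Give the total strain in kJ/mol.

29.4 kJ/mol

This conformer is staggered. Ph at 0° is gauche with tBu at 300° (7.6); Ph at 0° is gauche with CH3 at 60° (5.2); tBu at 120° is gauche with F at 180° (4.5); tBu at 120° is gauche with CH3 at 60° (5.8); F at 240° is gauche with F at 180° (1.8); F at 240° is gauche with tBu at 300° (4.5). Total 29.4 kJ/mol.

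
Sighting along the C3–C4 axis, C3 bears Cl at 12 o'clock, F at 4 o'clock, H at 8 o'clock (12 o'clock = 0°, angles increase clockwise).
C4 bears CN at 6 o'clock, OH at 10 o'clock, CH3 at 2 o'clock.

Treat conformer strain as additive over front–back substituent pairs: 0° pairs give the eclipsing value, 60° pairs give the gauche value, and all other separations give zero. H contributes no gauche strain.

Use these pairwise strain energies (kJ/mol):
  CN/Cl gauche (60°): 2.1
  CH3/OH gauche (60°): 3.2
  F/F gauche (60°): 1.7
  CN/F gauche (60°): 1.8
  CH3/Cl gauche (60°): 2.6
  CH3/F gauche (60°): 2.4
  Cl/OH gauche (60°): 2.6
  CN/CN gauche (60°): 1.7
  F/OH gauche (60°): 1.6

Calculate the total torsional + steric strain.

9.4 kJ/mol

This conformer (staggered): Cl–OH gauche, Cl–CH3 gauche, F–CN gauche, F–CH3 gauche; 2.6 + 2.6 + 1.8 + 2.4 = 9.4 kJ/mol.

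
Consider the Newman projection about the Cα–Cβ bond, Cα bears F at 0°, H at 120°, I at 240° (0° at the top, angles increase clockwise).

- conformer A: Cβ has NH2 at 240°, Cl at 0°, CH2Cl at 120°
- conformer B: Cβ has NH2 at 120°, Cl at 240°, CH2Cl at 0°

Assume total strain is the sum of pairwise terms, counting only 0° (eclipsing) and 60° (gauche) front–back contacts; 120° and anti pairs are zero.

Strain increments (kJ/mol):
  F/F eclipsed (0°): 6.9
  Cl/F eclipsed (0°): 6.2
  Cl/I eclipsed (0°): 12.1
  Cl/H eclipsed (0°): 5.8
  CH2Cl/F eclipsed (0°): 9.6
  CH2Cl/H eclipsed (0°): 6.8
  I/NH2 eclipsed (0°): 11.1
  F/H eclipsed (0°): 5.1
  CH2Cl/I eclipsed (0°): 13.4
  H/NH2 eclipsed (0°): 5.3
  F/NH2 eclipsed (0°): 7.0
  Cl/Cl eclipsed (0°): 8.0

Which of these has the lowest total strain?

A

A is eclipsed. F at 0° is eclipsed with Cl at 0° (6.2); H at 120° is eclipsed with CH2Cl at 120° (6.8); I at 240° is eclipsed with NH2 at 240° (11.1). Total 24.1 kJ/mol.
B is eclipsed. F at 0° is eclipsed with CH2Cl at 0° (9.6); H at 120° is eclipsed with NH2 at 120° (5.3); I at 240° is eclipsed with Cl at 240° (12.1). Total 27.0 kJ/mol.
A has the lowest total (24.1 kJ/mol).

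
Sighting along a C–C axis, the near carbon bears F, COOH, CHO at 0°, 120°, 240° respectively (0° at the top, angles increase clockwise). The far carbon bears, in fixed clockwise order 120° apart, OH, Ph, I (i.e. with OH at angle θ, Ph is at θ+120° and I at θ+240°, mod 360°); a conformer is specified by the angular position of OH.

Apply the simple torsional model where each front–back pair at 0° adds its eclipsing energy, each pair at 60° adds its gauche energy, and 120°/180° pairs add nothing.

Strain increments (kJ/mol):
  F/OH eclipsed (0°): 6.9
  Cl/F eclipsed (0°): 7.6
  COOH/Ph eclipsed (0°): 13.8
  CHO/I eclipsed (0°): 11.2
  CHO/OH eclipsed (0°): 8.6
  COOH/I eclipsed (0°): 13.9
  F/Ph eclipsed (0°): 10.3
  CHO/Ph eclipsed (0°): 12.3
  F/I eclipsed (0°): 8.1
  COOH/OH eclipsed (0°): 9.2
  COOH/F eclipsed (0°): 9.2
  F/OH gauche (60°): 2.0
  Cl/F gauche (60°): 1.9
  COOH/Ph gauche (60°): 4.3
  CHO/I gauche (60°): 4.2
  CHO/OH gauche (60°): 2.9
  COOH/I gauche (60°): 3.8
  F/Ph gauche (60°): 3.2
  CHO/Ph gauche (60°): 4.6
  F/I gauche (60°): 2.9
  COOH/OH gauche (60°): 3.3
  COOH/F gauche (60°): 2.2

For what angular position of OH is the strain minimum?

300°

OH at 0° (eclipsed): F(0°)/OH(0°) eclipsed 6.9; COOH(120°)/Ph(120°) eclipsed 13.8; CHO(240°)/I(240°) eclipsed 11.2 → 31.9 kJ/mol.
OH at 60° (staggered): F(0°)/OH(60°) gauche 2.0; F(0°)/I(300°) gauche 2.9; COOH(120°)/OH(60°) gauche 3.3; COOH(120°)/Ph(180°) gauche 4.3; CHO(240°)/Ph(180°) gauche 4.6; CHO(240°)/I(300°) gauche 4.2 → 21.3 kJ/mol.
OH at 120° (eclipsed): F(0°)/I(0°) eclipsed 8.1; COOH(120°)/OH(120°) eclipsed 9.2; CHO(240°)/Ph(240°) eclipsed 12.3 → 29.6 kJ/mol.
OH at 180° (staggered): F(0°)/Ph(300°) gauche 3.2; F(0°)/I(60°) gauche 2.9; COOH(120°)/OH(180°) gauche 3.3; COOH(120°)/I(60°) gauche 3.8; CHO(240°)/OH(180°) gauche 2.9; CHO(240°)/Ph(300°) gauche 4.6 → 20.7 kJ/mol.
OH at 240° (eclipsed): F(0°)/Ph(0°) eclipsed 10.3; COOH(120°)/I(120°) eclipsed 13.9; CHO(240°)/OH(240°) eclipsed 8.6 → 32.8 kJ/mol.
OH at 300° (staggered): F(0°)/OH(300°) gauche 2.0; F(0°)/Ph(60°) gauche 3.2; COOH(120°)/Ph(60°) gauche 4.3; COOH(120°)/I(180°) gauche 3.8; CHO(240°)/OH(300°) gauche 2.9; CHO(240°)/I(180°) gauche 4.2 → 20.4 kJ/mol.
The minimum (20.4 kJ/mol) occurs with OH at 300°.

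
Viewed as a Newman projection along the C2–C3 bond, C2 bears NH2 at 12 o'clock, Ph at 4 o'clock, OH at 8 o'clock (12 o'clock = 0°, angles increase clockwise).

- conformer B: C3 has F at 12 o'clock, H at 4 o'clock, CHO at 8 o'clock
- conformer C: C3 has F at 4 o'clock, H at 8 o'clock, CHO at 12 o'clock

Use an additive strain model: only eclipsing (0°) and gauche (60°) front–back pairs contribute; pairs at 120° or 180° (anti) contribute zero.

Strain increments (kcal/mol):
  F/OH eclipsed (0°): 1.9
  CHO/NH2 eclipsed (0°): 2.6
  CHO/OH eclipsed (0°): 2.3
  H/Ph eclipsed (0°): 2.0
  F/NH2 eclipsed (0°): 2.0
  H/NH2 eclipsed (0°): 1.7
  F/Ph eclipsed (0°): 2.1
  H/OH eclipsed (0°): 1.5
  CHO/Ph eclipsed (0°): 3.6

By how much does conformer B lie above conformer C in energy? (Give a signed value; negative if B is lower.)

+0.1 kcal/mol

B (eclipsed): NH2–F eclipsed, Ph–H eclipsed, OH–CHO eclipsed; 2.0 + 2.0 + 2.3 = 6.3 kcal/mol.
C (eclipsed): NH2–CHO eclipsed, Ph–F eclipsed, OH–H eclipsed; 2.6 + 2.1 + 1.5 = 6.2 kcal/mol.
E(B) − E(C) = 6.3 − 6.2 = +0.1 kcal/mol.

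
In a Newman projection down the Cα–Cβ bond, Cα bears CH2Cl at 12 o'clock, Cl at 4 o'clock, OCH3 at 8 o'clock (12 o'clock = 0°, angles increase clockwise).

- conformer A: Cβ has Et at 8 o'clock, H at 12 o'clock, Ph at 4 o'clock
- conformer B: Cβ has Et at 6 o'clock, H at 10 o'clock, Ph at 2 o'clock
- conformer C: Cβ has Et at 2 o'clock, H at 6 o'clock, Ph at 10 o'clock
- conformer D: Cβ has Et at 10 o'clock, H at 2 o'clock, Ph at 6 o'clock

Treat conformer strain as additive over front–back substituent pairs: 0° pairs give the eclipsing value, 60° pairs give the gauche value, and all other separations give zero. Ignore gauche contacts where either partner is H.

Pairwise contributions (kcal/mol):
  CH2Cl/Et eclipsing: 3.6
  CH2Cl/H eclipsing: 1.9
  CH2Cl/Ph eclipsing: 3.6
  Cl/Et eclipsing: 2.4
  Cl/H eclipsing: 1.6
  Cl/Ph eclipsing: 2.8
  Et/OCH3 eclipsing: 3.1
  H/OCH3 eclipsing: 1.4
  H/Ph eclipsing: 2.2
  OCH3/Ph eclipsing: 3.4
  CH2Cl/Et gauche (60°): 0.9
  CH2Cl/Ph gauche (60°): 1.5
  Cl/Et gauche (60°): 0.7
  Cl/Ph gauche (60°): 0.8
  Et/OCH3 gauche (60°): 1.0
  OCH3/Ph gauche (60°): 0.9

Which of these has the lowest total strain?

A (eclipsed): CH2Cl(0°)/H(0°) eclipsed 1.9; Cl(120°)/Ph(120°) eclipsed 2.8; OCH3(240°)/Et(240°) eclipsed 3.1 → 7.8 kcal/mol.
B (staggered): CH2Cl(0°)/Ph(60°) gauche 1.5; Cl(120°)/Et(180°) gauche 0.7; Cl(120°)/Ph(60°) gauche 0.8; OCH3(240°)/Et(180°) gauche 1.0 → 4.0 kcal/mol.
C (staggered): CH2Cl(0°)/Et(60°) gauche 0.9; CH2Cl(0°)/Ph(300°) gauche 1.5; Cl(120°)/Et(60°) gauche 0.7; OCH3(240°)/Ph(300°) gauche 0.9 → 4.0 kcal/mol.
D (staggered): CH2Cl(0°)/Et(300°) gauche 0.9; Cl(120°)/Ph(180°) gauche 0.8; OCH3(240°)/Et(300°) gauche 1.0; OCH3(240°)/Ph(180°) gauche 0.9 → 3.6 kcal/mol.
D has the lowest total (3.6 kcal/mol).

D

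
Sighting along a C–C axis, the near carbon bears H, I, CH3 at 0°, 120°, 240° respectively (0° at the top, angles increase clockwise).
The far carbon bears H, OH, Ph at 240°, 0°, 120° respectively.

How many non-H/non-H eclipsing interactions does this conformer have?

Non-H eclipsing pairs: I(120°)/Ph(120°) — 1 interaction.

1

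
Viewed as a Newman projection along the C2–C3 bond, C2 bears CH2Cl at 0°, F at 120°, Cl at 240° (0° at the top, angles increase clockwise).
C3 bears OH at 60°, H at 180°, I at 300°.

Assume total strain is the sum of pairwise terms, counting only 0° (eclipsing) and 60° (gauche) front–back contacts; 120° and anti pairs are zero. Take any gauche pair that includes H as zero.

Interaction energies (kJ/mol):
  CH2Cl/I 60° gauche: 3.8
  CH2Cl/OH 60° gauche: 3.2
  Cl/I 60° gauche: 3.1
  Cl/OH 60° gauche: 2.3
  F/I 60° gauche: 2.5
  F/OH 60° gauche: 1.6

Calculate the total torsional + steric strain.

11.7 kJ/mol

This conformer (staggered): CH2Cl(0°)/OH(60°) gauche 3.2; CH2Cl(0°)/I(300°) gauche 3.8; F(120°)/OH(60°) gauche 1.6; Cl(240°)/I(300°) gauche 3.1 → 11.7 kJ/mol.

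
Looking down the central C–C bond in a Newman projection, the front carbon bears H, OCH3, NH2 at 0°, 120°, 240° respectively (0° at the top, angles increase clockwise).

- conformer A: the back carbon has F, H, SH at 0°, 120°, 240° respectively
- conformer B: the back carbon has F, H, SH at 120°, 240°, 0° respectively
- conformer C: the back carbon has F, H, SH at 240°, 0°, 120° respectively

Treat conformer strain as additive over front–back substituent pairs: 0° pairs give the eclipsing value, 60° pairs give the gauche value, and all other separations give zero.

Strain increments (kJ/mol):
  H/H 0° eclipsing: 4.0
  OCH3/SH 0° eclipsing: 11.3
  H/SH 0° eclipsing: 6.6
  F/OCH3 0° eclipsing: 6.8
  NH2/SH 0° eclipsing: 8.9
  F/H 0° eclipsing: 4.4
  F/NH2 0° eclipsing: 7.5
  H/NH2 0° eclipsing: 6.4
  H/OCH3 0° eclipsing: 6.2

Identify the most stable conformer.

A

A (eclipsed): H–F eclipsed, OCH3–H eclipsed, NH2–SH eclipsed; 4.4 + 6.2 + 8.9 = 19.5 kJ/mol.
B (eclipsed): H–SH eclipsed, OCH3–F eclipsed, NH2–H eclipsed; 6.6 + 6.8 + 6.4 = 19.8 kJ/mol.
C (eclipsed): H–H eclipsed, OCH3–SH eclipsed, NH2–F eclipsed; 4.0 + 11.3 + 7.5 = 22.8 kJ/mol.
A has the lowest total (19.5 kJ/mol).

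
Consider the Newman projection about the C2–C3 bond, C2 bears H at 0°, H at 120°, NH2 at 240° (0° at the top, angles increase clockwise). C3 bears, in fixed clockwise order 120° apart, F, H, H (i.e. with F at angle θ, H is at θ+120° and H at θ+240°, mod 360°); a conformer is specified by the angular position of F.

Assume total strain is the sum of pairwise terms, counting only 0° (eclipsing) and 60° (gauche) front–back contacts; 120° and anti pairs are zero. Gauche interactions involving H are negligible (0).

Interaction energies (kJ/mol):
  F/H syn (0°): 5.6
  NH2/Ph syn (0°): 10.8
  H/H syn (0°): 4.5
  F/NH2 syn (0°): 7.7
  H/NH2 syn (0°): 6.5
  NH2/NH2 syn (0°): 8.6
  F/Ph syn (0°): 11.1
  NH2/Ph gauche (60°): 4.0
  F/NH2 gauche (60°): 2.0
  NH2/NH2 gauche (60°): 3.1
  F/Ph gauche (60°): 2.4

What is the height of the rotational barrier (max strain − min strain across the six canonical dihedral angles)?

F at 0° (eclipsed): H–F eclipsed, H–H eclipsed, NH2–H eclipsed; 5.6 + 4.5 + 6.5 = 16.6 kJ/mol.
F at 60° (staggered): no non-H gauche contacts → 0.0 kJ/mol.
F at 120° (eclipsed): H–H eclipsed, H–F eclipsed, NH2–H eclipsed; 4.5 + 5.6 + 6.5 = 16.6 kJ/mol.
F at 180° (staggered): NH2–F gauche; 2.0 = 2.0 kJ/mol.
F at 240° (eclipsed): H–H eclipsed, H–H eclipsed, NH2–F eclipsed; 4.5 + 4.5 + 7.7 = 16.7 kJ/mol.
F at 300° (staggered): NH2–F gauche; 2.0 = 2.0 kJ/mol.
Max at 240° (16.7 kJ/mol), min at 60° (0.0 kJ/mol); barrier = 16.7 kJ/mol.

16.7 kJ/mol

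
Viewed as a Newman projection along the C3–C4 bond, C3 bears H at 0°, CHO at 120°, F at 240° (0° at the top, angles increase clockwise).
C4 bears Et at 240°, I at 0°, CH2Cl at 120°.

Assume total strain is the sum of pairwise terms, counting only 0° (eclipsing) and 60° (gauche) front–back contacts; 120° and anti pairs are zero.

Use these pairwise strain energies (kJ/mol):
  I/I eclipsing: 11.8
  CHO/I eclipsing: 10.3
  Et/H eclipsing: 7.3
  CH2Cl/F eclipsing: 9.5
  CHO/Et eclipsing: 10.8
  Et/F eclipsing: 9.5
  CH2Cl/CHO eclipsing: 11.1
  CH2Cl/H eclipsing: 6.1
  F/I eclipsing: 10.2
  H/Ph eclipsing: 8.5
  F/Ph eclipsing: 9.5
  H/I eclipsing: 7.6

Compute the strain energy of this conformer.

This conformer (eclipsed): H(0°)/I(0°) eclipsed 7.6; CHO(120°)/CH2Cl(120°) eclipsed 11.1; F(240°)/Et(240°) eclipsed 9.5 → 28.2 kJ/mol.

28.2 kJ/mol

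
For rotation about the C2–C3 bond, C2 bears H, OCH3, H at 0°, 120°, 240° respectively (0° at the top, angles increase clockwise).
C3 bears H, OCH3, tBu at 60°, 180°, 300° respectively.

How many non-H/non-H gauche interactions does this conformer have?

Non-H gauche pairs: OCH3(120°)/OCH3(180°) — 1 interaction.

1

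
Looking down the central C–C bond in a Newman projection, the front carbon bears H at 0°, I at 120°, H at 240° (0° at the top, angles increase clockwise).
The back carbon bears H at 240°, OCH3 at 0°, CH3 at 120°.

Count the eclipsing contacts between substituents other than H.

1

Non-H eclipsing pairs: I(120°)/CH3(120°) — 1 interaction.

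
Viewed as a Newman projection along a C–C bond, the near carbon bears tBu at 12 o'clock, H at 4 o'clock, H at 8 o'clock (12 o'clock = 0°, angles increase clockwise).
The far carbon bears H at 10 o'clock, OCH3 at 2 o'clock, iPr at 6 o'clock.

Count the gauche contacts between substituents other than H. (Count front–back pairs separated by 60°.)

1

Non-H gauche pairs: tBu(0°)/OCH3(60°) — 1 interaction.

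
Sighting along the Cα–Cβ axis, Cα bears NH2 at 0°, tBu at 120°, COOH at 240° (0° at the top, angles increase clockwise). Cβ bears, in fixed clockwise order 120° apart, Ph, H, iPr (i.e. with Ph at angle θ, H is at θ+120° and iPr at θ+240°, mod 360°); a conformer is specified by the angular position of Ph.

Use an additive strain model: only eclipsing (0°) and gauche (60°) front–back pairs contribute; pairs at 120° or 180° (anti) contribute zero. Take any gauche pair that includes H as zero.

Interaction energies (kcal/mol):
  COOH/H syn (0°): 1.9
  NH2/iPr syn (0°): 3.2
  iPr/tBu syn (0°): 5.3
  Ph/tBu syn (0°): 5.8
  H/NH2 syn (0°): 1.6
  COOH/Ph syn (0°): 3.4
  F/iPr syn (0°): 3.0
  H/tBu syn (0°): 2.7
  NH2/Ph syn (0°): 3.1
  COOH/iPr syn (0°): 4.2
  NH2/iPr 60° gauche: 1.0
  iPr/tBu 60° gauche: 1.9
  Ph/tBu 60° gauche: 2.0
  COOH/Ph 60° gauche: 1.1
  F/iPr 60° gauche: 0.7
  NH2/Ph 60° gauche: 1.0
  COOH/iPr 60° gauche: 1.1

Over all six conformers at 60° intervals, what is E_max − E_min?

Ph at 0° is eclipsed. NH2 at 0° is eclipsed with Ph at 0° (3.1); tBu at 120° is eclipsed with H at 120° (2.7); COOH at 240° is eclipsed with iPr at 240° (4.2). Total 10.0 kcal/mol.
Ph at 60° is staggered. NH2 at 0° is gauche with Ph at 60° (1.0); NH2 at 0° is gauche with iPr at 300° (1.0); tBu at 120° is gauche with Ph at 60° (2.0); COOH at 240° is gauche with iPr at 300° (1.1). Total 5.1 kcal/mol.
Ph at 120° is eclipsed. NH2 at 0° is eclipsed with iPr at 0° (3.2); tBu at 120° is eclipsed with Ph at 120° (5.8); COOH at 240° is eclipsed with H at 240° (1.9). Total 10.9 kcal/mol.
Ph at 180° is staggered. NH2 at 0° is gauche with iPr at 60° (1.0); tBu at 120° is gauche with Ph at 180° (2.0); tBu at 120° is gauche with iPr at 60° (1.9); COOH at 240° is gauche with Ph at 180° (1.1). Total 6.0 kcal/mol.
Ph at 240° is eclipsed. NH2 at 0° is eclipsed with H at 0° (1.6); tBu at 120° is eclipsed with iPr at 120° (5.3); COOH at 240° is eclipsed with Ph at 240° (3.4). Total 10.3 kcal/mol.
Ph at 300° is staggered. NH2 at 0° is gauche with Ph at 300° (1.0); tBu at 120° is gauche with iPr at 180° (1.9); COOH at 240° is gauche with Ph at 300° (1.1); COOH at 240° is gauche with iPr at 180° (1.1). Total 5.1 kcal/mol.
Max at 120° (10.9 kcal/mol), min at 60° (5.1 kcal/mol); barrier = 5.8 kcal/mol.

5.8 kcal/mol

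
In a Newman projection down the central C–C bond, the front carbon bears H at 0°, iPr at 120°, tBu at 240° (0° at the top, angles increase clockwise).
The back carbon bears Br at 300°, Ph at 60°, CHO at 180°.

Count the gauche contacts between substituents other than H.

4

Non-H gauche pairs: iPr(120°)/Ph(60°); iPr(120°)/CHO(180°); tBu(240°)/Br(300°); tBu(240°)/CHO(180°) — 4 interactions.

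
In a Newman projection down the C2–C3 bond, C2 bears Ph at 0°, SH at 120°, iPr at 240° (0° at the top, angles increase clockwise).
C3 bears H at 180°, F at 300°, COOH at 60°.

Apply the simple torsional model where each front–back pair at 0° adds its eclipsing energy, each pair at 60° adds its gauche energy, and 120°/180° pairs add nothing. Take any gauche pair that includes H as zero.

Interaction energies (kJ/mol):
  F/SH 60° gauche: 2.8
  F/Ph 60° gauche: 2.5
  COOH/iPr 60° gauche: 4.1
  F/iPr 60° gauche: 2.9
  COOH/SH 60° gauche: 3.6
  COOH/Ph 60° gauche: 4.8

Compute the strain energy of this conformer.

13.8 kJ/mol

This conformer is staggered. Ph at 0° is gauche with F at 300° (2.5); Ph at 0° is gauche with COOH at 60° (4.8); SH at 120° is gauche with COOH at 60° (3.6); iPr at 240° is gauche with F at 300° (2.9). Total 13.8 kJ/mol.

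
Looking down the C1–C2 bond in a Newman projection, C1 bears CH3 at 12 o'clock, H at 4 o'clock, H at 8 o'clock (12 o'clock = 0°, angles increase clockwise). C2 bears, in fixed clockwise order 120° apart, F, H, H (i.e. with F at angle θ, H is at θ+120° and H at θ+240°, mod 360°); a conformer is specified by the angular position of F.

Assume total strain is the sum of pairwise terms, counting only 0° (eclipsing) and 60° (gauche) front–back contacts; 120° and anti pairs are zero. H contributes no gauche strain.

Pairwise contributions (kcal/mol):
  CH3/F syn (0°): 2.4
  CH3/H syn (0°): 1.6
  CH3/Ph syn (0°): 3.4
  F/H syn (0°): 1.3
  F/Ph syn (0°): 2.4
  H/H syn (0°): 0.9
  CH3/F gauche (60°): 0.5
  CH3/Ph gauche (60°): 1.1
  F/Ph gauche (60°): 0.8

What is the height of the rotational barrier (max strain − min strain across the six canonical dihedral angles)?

F at 0° (eclipsed): CH3–F eclipsed, H–H eclipsed, H–H eclipsed; 2.4 + 0.9 + 0.9 = 4.2 kcal/mol.
F at 60° (staggered): CH3–F gauche; 0.5 = 0.5 kcal/mol.
F at 120° (eclipsed): CH3–H eclipsed, H–F eclipsed, H–H eclipsed; 1.6 + 1.3 + 0.9 = 3.8 kcal/mol.
F at 180° (staggered): no non-H gauche contacts → 0.0 kcal/mol.
F at 240° (eclipsed): CH3–H eclipsed, H–H eclipsed, H–F eclipsed; 1.6 + 0.9 + 1.3 = 3.8 kcal/mol.
F at 300° (staggered): CH3–F gauche; 0.5 = 0.5 kcal/mol.
Max at 0° (4.2 kcal/mol), min at 180° (0.0 kcal/mol); barrier = 4.2 kcal/mol.

4.2 kcal/mol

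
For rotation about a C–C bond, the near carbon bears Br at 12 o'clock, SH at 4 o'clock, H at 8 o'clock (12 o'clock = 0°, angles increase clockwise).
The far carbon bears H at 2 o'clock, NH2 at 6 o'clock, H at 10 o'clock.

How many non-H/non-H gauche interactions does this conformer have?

1

Non-H gauche pairs: SH(120°)/NH2(180°) — 1 interaction.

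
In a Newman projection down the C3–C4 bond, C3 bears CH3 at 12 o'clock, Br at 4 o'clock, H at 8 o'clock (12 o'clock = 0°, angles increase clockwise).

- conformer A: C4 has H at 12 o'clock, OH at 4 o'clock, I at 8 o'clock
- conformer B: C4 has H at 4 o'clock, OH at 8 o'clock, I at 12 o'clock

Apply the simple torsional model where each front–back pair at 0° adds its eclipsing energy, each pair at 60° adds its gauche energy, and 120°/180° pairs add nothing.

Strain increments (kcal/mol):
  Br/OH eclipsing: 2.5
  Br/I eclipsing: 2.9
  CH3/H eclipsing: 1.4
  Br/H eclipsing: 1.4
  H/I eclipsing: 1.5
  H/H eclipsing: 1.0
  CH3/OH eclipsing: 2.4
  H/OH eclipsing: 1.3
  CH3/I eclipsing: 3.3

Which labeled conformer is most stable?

A (eclipsed): CH3(0°)/H(0°) eclipsed 1.4; Br(120°)/OH(120°) eclipsed 2.5; H(240°)/I(240°) eclipsed 1.5 → 5.4 kcal/mol.
B (eclipsed): CH3(0°)/I(0°) eclipsed 3.3; Br(120°)/H(120°) eclipsed 1.4; H(240°)/OH(240°) eclipsed 1.3 → 6.0 kcal/mol.
A has the lowest total (5.4 kcal/mol).

A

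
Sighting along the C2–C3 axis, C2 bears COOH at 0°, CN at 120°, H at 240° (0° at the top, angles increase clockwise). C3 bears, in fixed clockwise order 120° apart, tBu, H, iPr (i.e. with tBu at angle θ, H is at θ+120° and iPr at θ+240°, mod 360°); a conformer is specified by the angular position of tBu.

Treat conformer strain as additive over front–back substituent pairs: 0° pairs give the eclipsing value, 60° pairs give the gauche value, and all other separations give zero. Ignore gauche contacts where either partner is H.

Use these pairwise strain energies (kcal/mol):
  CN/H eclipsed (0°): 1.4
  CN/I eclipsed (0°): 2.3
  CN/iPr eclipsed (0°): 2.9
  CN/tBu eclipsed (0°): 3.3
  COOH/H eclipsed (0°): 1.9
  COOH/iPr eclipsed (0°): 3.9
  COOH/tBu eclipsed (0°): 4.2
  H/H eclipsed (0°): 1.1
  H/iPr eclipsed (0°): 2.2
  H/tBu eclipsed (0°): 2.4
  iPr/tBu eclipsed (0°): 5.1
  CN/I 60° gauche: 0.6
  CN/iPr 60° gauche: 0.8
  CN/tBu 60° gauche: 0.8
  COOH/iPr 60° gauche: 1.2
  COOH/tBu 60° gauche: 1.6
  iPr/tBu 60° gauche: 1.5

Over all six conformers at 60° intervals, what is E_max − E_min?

5.9 kcal/mol

tBu at 0° (eclipsed): COOH–tBu eclipsed, CN–H eclipsed, H–iPr eclipsed; 4.2 + 1.4 + 2.2 = 7.8 kcal/mol.
tBu at 60° (staggered): COOH–tBu gauche, COOH–iPr gauche, CN–tBu gauche; 1.6 + 1.2 + 0.8 = 3.6 kcal/mol.
tBu at 120° (eclipsed): COOH–iPr eclipsed, CN–tBu eclipsed, H–H eclipsed; 3.9 + 3.3 + 1.1 = 8.3 kcal/mol.
tBu at 180° (staggered): COOH–iPr gauche, CN–tBu gauche, CN–iPr gauche; 1.2 + 0.8 + 0.8 = 2.8 kcal/mol.
tBu at 240° (eclipsed): COOH–H eclipsed, CN–iPr eclipsed, H–tBu eclipsed; 1.9 + 2.9 + 2.4 = 7.2 kcal/mol.
tBu at 300° (staggered): COOH–tBu gauche, CN–iPr gauche; 1.6 + 0.8 = 2.4 kcal/mol.
Max at 120° (8.3 kcal/mol), min at 300° (2.4 kcal/mol); barrier = 5.9 kcal/mol.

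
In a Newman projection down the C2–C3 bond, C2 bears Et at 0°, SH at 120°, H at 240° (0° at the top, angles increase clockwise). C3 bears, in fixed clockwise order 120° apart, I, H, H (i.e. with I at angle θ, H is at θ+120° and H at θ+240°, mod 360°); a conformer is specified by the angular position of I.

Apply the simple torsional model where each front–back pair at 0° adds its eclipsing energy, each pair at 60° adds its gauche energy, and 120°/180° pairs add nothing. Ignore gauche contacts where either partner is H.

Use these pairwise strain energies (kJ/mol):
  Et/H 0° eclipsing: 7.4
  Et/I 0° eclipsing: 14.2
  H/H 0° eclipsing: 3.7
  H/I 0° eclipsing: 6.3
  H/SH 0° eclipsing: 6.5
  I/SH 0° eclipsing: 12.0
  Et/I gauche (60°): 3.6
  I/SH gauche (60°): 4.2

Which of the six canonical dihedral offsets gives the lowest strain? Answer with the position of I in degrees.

300°

I at 0° is eclipsed. Et at 0° is eclipsed with I at 0° (14.2); SH at 120° is eclipsed with H at 120° (6.5); H at 240° is eclipsed with H at 240° (3.7). Total 24.4 kJ/mol.
I at 60° is staggered. Et at 0° is gauche with I at 60° (3.6); SH at 120° is gauche with I at 60° (4.2). Total 7.8 kJ/mol.
I at 120° is eclipsed. Et at 0° is eclipsed with H at 0° (7.4); SH at 120° is eclipsed with I at 120° (12.0); H at 240° is eclipsed with H at 240° (3.7). Total 23.1 kJ/mol.
I at 180° is staggered. SH at 120° is gauche with I at 180° (4.2). Total 4.2 kJ/mol.
I at 240° is eclipsed. Et at 0° is eclipsed with H at 0° (7.4); SH at 120° is eclipsed with H at 120° (6.5); H at 240° is eclipsed with I at 240° (6.3). Total 20.2 kJ/mol.
I at 300° is staggered. Et at 0° is gauche with I at 300° (3.6). Total 3.6 kJ/mol.
The minimum (3.6 kJ/mol) occurs with I at 300°.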